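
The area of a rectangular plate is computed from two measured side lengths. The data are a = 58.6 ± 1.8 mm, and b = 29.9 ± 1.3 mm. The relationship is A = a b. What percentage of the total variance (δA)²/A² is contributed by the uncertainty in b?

(δA/A)² = (1·δa/a)² + (1·δb/b)²
  a term: (1×0.0307)² = 0.000944
  b term: (1×0.0435)² = 0.00189
Total = 0.00283. Share from b = 0.00189/0.00283 = 0.667.

66.7%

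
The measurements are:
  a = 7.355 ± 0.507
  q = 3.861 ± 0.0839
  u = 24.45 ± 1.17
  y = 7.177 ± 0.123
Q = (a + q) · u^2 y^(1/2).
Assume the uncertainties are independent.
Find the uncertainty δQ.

1910

Let w = a + q = 11.22. δw = √(δa² + δq²) = √(0.257 + 0.00704) = 0.514, so δw/w = 0.0458.
Q is then a monomial in w, u, y:
δQ/Q = √((δw/w)² + (2·δu/u)² + (½·δy/y)²) = √(0.00210 + 0.00916 + 7.34e-05) = 0.106
Q = 17960, so δQ = 0.106 × 17960 = 1910.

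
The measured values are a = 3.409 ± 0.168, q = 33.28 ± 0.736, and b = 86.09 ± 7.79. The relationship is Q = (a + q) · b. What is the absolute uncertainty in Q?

293

Let u = a + q = 36.69. δu = √(δa² + δq²) = √(0.0282 + 0.542) = 0.755, so δu/u = 0.0206.
Q is then a monomial in u, b:
δQ/Q = √((δu/u)² + (1·δb/b)²) = √(0.000423 + 0.00819) = 0.0928
Q = 3159, so δQ = 0.0928 × 3159 = 293.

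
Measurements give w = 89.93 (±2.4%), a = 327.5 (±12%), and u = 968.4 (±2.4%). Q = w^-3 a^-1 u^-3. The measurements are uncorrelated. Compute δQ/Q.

Relative error in a monomial: (δQ/Q)² = Σ (nᵢ · δxᵢ/xᵢ)².
  (-3·δw/w)² = (-3×0.0240)² = 0.00518;  (-1·δa/a)² = (-1×0.120)² = 0.0144;  (-3·δu/u)² = (-3×0.0240)² = 0.00518
δQ/Q = √(0.0248) = 0.157

0.157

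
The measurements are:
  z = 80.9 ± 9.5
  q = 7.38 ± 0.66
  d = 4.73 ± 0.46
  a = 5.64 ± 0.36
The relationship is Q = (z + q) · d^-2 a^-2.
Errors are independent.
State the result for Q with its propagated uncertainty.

0.124 ± 0.0318

Let u = z + q = 88.3. δu = √(δz² + δq²) = √(90.2 + 0.436) = 9.52, so δu/u = 0.108.
Q is then a monomial in u, d, a:
δQ/Q = √((δu/u)² + (-2·δd/d)² + (-2·δa/a)²) = √(0.0116 + 0.0378 + 0.0163) = 0.256
Q = 0.124, so δQ = 0.256 × 0.124 = 0.0318.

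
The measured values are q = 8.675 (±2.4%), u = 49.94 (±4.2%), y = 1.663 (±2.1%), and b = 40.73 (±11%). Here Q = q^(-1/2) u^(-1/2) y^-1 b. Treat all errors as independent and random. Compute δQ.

Since Q is a product/quotient, work with relative uncertainties:
  (−½·δq/q)² = (-0.5×0.0240)² = 0.000144;  (−½·δu/u)² = (-0.5×0.0420)² = 0.000441;  (-1·δy/y)² = (-1×0.0210)² = 0.000441;  (1·δb/b)² = (1×0.110)² = 0.0121
δQ/Q = √(0.0131) = 0.115
Q = 1.177, so δQ = 0.115 × 1.177 = 0.135.

0.135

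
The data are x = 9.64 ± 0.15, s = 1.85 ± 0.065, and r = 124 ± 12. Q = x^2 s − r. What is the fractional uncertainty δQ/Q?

0.302

Let p = x^2·s = 172. δp/p = √((2·δx/x)² + (1·δs/s)²) = √(0.000968 + 0.00123) = 0.0469, so δp = 8.07.
Q = p − r: δQ = √(δp² + δr²) = √(65.1 + 144) = 14.5
Q = 47.9, so δQ/Q = 14.5/47.9 = 0.302.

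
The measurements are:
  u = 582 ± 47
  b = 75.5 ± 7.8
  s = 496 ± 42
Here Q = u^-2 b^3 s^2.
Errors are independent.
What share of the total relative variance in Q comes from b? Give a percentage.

63.7%

(δQ/Q)² = (-2·δu/u)² + (3·δb/b)² + (2·δs/s)²
  u term: (-2×0.0808)² = 0.0261
  b term: (3×0.103)² = 0.0961
  s term: (2×0.0847)² = 0.0287
Total = 0.151. Share from b = 0.0961/0.151 = 0.637.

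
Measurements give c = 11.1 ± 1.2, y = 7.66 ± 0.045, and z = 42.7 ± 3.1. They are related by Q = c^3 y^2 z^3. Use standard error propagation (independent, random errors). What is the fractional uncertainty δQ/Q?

For a monomial Q ∝ c^3, y^2, z^3, fractional errors add in quadrature:
  (3·δc/c)² = (3×0.108)² = 0.105;  (2·δy/y)² = (2×0.00587)² = 0.000138;  (3·δz/z)² = (3×0.0726)² = 0.0474
δQ/Q = √(0.153) = 0.391

0.391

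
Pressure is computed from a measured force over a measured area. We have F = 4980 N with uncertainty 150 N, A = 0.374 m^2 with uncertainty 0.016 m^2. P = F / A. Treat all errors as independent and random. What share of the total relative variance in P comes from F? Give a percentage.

33.1%

(δP/P)² = (1·δF/F)² + (-1·δA/A)²
  F term: (1×0.0301)² = 0.000907
  A term: (-1×0.0428)² = 0.00183
Total = 0.00274. Share from F = 0.000907/0.00274 = 0.331.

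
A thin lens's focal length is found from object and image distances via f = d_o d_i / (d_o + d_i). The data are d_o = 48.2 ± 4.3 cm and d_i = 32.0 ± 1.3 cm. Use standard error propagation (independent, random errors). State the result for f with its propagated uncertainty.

∂f/∂d_o = (d_i/(d_o+d_i))² = 0.159;  ∂f/∂d_i = (d_o/(d_o+d_i))² = 0.361
δf = √((∂f/∂d_o · δd_o)² + (∂f/∂d_i · δd_i)²) = √(0.469 + 0.220) = 0.830 cm
f = 19.2 cm.

19.2 ± 0.830 cm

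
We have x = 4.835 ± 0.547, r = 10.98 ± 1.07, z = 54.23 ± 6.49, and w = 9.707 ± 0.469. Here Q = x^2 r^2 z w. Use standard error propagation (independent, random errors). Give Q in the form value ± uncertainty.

Q is a product of powers, so relative uncertainties combine in quadrature:
  (2·δx/x)² = (2×0.113)² = 0.0512;  (2·δr/r)² = (2×0.0974)² = 0.0380;  (1·δz/z)² = (1×0.120)² = 0.0143;  (1·δw/w)² = (1×0.0483)² = 0.00233
δQ/Q = √(0.106) = 0.325
Q = 1.484e+06, so δQ = 0.325 × 1.484e+06 = 4.83e+05.

(1.484 ± 0.483) × 10^6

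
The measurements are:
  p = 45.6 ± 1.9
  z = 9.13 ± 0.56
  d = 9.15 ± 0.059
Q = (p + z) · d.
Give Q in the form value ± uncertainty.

Let u = p + z = 54.7. δu = √(δp² + δz²) = √(3.61 + 0.314) = 1.98, so δu/u = 0.0362.
Q is then a monomial in u, d:
δQ/Q = √((δu/u)² + (1·δd/d)²) = √(0.00131 + 4.16e-05) = 0.0368
Q = 501, so δQ = 0.0368 × 501 = 18.4.

501 ± 18.4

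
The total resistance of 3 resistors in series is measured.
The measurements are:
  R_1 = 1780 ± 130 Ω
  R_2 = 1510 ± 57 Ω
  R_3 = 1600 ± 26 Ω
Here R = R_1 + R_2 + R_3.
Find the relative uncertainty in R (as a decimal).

0.0295

For a sum/difference, combine absolute errors in quadrature:
  (δR_1)² = 16900;  (δR_2)² = 3250;  (δR_3)² = 676
δR = √(20800) = 144 Ω
R = 4890 Ω, so δR/R = 144/4890 = 0.0295.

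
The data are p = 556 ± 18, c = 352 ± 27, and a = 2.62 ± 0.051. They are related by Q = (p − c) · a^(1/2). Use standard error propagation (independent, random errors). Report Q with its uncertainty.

330 ± 52.6

Let u = p − c = 204. δu = √(δp² + δc²) = √(324 + 729) = 32.4, so δu/u = 0.159.
Q is then a monomial in u, a:
δQ/Q = √((δu/u)² + (½·δa/a)²) = √(0.0253 + 9.47e-05) = 0.159
Q = 330, so δQ = 0.159 × 330 = 52.6.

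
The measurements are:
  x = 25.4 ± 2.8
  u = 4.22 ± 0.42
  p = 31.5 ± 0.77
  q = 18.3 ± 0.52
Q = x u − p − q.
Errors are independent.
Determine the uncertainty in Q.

Let w = x·u = 107. δw/w = √((1·δx/x)² + (1·δu/u)²) = √(0.0122 + 0.00991) = 0.149, so δw = 15.9.
Q = w − p − q: δQ = √(δw² + δp² + δq²) = √(253 + 0.593 + 0.270) = 15.9

15.9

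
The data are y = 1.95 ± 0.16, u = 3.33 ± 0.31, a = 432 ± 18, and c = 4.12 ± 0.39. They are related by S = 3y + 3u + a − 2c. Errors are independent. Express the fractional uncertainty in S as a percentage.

4.11%

S is a linear combination, so absolute uncertainties add in quadrature:
  (3·δy)² = 0.230;  (3·δu)² = 0.865;  (δa)² = 324;  (2·δc)² = 0.608
δS = √(326) = 18.0
S = 440, so δS/S = 18.0/440 = 0.0411.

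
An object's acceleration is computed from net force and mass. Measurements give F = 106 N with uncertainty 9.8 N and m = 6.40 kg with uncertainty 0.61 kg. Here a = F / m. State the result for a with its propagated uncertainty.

16.6 ± 2.20 m/s^2

For a monomial a ∝ F, m^-1, fractional errors add in quadrature:
  (1·δF/F)² = (1×0.0925)² = 0.00855;  (-1·δm/m)² = (-1×0.0953)² = 0.00908
δa/a = √(0.0176) = 0.133
a = 16.6 m/s^2, so δa = 0.133 × 16.6 = 2.20 m/s^2.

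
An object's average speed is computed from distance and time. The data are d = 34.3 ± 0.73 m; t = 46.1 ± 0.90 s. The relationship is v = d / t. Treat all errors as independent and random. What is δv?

0.0215 m/s

Since v is a product/quotient, work with relative uncertainties:
  (1·δd/d)² = (1×0.0213)² = 0.000453;  (-1·δt/t)² = (-1×0.0195)² = 0.000381
δv/v = √(0.000834) = 0.0289
v = 0.744 m/s, so δv = 0.0289 × 0.744 = 0.0215 m/s.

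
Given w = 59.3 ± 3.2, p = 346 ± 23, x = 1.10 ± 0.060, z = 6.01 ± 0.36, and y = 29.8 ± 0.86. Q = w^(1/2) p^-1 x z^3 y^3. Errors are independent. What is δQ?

30800

Since Q is a product/quotient, work with relative uncertainties:
  (½·δw/w)² = (0.5×0.0540)² = 0.000728;  (-1·δp/p)² = (-1×0.0665)² = 0.00442;  (1·δx/x)² = (1×0.0545)² = 0.00298;  (3·δz/z)² = (3×0.0599)² = 0.0323;  (3·δy/y)² = (3×0.0289)² = 0.00750
δQ/Q = √(0.0479) = 0.219
Q = 1.41e+05, so δQ = 0.219 × 1.41e+05 = 30800.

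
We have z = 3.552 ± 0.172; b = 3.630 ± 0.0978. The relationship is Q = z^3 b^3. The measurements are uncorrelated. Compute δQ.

356

Each factor contributes (exponent × relative error)² to (δQ/Q)²:
  (3·δz/z)² = (3×0.0484)² = 0.0211;  (3·δb/b)² = (3×0.0269)² = 0.00653
δQ/Q = √(0.0276) = 0.166
Q = 2144, so δQ = 0.166 × 2144 = 356.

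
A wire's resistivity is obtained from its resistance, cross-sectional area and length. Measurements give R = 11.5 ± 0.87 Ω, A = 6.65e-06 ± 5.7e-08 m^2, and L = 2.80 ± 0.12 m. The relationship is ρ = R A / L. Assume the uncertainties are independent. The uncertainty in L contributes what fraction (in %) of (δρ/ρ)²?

24.1%

(δρ/ρ)² = (1·δR/R)² + (1·δA/A)² + (-1·δL/L)²
  R term: (1×0.0757)² = 0.00572
  A term: (1×0.00857)² = 7.35e-05
  L term: (-1×0.0429)² = 0.00184
Total = 0.00763. Share from L = 0.00184/0.00763 = 0.241.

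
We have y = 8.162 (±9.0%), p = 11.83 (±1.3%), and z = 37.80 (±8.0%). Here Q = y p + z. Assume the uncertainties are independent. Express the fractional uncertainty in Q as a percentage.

Let w = y·p = 96.56. δw/w = √((1·δy/y)² + (1·δp/p)²) = √(0.00810 + 0.000169) = 0.0909, so δw = 8.78.
Q = w + z: δQ = √(δw² + δz²) = √(77.1 + 9.14) = 9.29
Q = 134.4, so δQ/Q = 9.29/134.4 = 0.0691.

6.91%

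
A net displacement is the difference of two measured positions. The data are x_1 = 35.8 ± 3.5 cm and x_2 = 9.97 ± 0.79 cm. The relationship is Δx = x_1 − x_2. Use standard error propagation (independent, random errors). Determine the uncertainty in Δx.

Δx is a linear combination, so absolute uncertainties add in quadrature:
  (δx_1)² = 12.2;  (δx_2)² = 0.624
δΔx = √(12.9) = 3.59 cm

3.59 cm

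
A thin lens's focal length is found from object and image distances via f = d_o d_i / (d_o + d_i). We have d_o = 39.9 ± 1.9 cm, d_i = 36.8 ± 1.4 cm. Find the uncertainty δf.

∂f/∂d_o = (d_i/(d_o+d_i))² = 0.230;  ∂f/∂d_i = (d_o/(d_o+d_i))² = 0.271
δf = √((∂f/∂d_o · δd_o)² + (∂f/∂d_i · δd_i)²) = √(0.191 + 0.144) = 0.579 cm

0.579 cm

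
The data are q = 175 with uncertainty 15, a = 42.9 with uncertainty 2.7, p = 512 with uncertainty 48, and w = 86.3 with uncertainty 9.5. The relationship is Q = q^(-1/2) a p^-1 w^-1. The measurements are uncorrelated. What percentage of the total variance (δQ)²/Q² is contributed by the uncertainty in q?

(δQ/Q)² = (−½·δq/q)² + (1·δa/a)² + (-1·δp/p)² + (-1·δw/w)²
  q term: (-0.5×0.0857)² = 0.00184
  a term: (1×0.0629)² = 0.00396
  p term: (-1×0.0938)² = 0.00879
  w term: (-1×0.110)² = 0.0121
Total = 0.0267. Share from q = 0.00184/0.0267 = 0.0688.

6.88%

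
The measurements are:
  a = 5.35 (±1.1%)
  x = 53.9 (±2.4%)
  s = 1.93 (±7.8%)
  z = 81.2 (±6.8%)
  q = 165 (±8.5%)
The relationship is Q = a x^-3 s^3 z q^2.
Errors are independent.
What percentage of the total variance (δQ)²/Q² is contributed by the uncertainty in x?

5.54%

(δQ/Q)² = (1·δa/a)² + (-3·δx/x)² + (3·δs/s)² + (1·δz/z)² + (2·δq/q)²
  a term: (1×0.0110)² = 0.000121
  x term: (-3×0.0240)² = 0.00518
  s term: (3×0.0780)² = 0.0548
  z term: (1×0.0680)² = 0.00462
  q term: (2×0.0850)² = 0.0289
Total = 0.0936. Share from x = 0.00518/0.0936 = 0.0554.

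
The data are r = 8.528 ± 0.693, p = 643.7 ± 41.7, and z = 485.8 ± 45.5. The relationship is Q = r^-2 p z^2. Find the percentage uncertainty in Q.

Each factor contributes (exponent × relative error)² to (δQ/Q)²:
  (-2·δr/r)² = (-2×0.0813)² = 0.0264;  (1·δp/p)² = (1×0.0648)² = 0.00420;  (2·δz/z)² = (2×0.0937)² = 0.0351
δQ/Q = √(0.0657) = 0.256

25.6%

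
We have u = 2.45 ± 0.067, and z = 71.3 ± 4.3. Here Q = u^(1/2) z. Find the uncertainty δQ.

6.90

For a monomial Q ∝ u^(1/2), z, fractional errors add in quadrature:
  (½·δu/u)² = (0.5×0.0273)² = 0.000187;  (1·δz/z)² = (1×0.0603)² = 0.00364
δQ/Q = √(0.00382) = 0.0618
Q = 112, so δQ = 0.0618 × 112 = 6.90.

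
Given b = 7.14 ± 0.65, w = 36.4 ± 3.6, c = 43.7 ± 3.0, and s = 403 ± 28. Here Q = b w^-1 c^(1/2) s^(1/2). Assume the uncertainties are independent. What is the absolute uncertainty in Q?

Q is a product of powers, so relative uncertainties combine in quadrature:
  (1·δb/b)² = (1×0.0910)² = 0.00829;  (-1·δw/w)² = (-1×0.0989)² = 0.00978;  (½·δc/c)² = (0.5×0.0686)² = 0.00118;  (½·δs/s)² = (0.5×0.0695)² = 0.00121
δQ/Q = √(0.0205) = 0.143
Q = 26.0, so δQ = 0.143 × 26.0 = 3.72.

3.72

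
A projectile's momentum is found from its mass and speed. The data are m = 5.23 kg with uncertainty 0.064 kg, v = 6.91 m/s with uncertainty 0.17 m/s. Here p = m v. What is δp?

Relative error in a monomial: (δp/p)² = Σ (nᵢ · δxᵢ/xᵢ)².
  (1·δm/m)² = (1×0.0122)² = 0.000150;  (1·δv/v)² = (1×0.0246)² = 0.000605
δp/p = √(0.000755) = 0.0275
p = 36.1 kg·m/s, so δp = 0.0275 × 36.1 = 0.993 kg·m/s.

0.993 kg·m/s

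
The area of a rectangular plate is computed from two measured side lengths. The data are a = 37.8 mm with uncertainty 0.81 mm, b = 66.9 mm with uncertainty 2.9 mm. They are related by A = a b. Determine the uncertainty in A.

122 mm^2

Each factor contributes (exponent × relative error)² to (δA/A)²:
  (1·δa/a)² = (1×0.0214)² = 0.000459;  (1·δb/b)² = (1×0.0433)² = 0.00188
δA/A = √(0.00234) = 0.0484
A = 2530 mm^2, so δA = 0.0484 × 2530 = 122 mm^2.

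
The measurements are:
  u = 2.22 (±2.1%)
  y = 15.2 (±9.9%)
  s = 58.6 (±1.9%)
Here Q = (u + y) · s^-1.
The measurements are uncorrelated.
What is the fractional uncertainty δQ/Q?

0.0885

Let w = u + y = 17.4. δw = √(δu² + δy²) = √(0.00217 + 2.26) = 1.51, so δw/w = 0.0864.
Q is then a monomial in w, s:
δQ/Q = √((δw/w)² + (-1·δs/s)²) = √(0.00747 + 0.000361) = 0.0885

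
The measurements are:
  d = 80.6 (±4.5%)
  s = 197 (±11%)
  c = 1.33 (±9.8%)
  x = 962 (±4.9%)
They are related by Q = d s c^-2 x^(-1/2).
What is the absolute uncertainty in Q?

Relative error in a monomial: (δQ/Q)² = Σ (nᵢ · δxᵢ/xᵢ)².
  (1·δd/d)² = (1×0.0450)² = 0.00202;  (1·δs/s)² = (1×0.110)² = 0.0121;  (-2·δc/c)² = (-2×0.0980)² = 0.0384;  (−½·δx/x)² = (-0.5×0.0490)² = 0.000600
δQ/Q = √(0.0531) = 0.231
Q = 289, so δQ = 0.231 × 289 = 66.7.

66.7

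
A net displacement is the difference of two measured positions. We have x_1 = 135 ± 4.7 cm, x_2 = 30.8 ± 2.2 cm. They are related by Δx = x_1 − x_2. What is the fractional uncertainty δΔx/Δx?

0.0498

Absolute uncertainties add in quadrature for a linear combination:
  (δx_1)² = 22.1;  (δx_2)² = 4.84
δΔx = √(26.9) = 5.19 cm
Δx = 104 cm, so δΔx/Δx = 5.19/104 = 0.0498.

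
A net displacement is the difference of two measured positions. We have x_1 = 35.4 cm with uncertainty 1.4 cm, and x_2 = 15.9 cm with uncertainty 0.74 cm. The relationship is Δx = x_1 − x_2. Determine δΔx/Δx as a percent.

Sums and differences: (δΔx)² = Σ (cᵢ δxᵢ)².
  (δx_1)² = 1.96;  (δx_2)² = 0.548
δΔx = √(2.51) = 1.58 cm
Δx = 19.5 cm, so δΔx/Δx = 1.58/19.5 = 0.0812.

8.12%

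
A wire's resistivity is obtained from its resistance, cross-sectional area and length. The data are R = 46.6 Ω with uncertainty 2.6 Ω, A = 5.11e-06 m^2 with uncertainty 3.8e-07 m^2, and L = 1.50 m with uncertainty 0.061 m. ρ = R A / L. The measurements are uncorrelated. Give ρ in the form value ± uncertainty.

(1.59 ± 0.161) × 10^-4 Ω·m

Products/powers → add relative errors in quadrature, weighted by exponent:
  (1·δR/R)² = (1×0.0558)² = 0.00311;  (1·δA/A)² = (1×0.0744)² = 0.00553;  (-1·δL/L)² = (-1×0.0407)² = 0.00165
δρ/ρ = √(0.0103) = 0.101
ρ = 0.000159 Ω·m, so δρ = 0.101 × 0.000159 = 1.61e-05 Ω·m.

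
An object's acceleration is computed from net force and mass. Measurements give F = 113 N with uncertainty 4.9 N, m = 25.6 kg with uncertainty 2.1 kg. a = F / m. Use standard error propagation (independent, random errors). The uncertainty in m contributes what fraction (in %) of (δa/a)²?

(δa/a)² = (1·δF/F)² + (-1·δm/m)²
  F term: (1×0.0434)² = 0.00188
  m term: (-1×0.0820)² = 0.00673
Total = 0.00861. Share from m = 0.00673/0.00861 = 0.782.

78.2%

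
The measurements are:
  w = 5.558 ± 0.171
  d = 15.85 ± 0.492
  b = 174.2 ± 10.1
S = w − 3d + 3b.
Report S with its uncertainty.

For a sum/difference, combine absolute errors in quadrature:
  (δw)² = 0.0292;  (3·δd)² = 2.18;  (3·δb)² = 918
δS = √(920) = 30.3
S = 480.6.

480.6 ± 30.3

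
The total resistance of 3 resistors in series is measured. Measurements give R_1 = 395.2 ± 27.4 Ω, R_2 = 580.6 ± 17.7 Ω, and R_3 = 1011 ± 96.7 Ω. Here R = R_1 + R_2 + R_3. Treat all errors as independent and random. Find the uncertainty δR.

102 Ω

Each term contributes (cᵢ δxᵢ)² to (δR)²:
  (δR_1)² = 751;  (δR_2)² = 313;  (δR_3)² = 9350
δR = √(10400) = 102 Ω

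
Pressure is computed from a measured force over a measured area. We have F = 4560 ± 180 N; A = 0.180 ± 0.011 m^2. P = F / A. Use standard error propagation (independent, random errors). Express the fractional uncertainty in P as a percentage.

7.28%

P is a product of powers, so relative uncertainties combine in quadrature:
  (1·δF/F)² = (1×0.0395)² = 0.00156;  (-1·δA/A)² = (-1×0.0611)² = 0.00373
δP/P = √(0.00529) = 0.0728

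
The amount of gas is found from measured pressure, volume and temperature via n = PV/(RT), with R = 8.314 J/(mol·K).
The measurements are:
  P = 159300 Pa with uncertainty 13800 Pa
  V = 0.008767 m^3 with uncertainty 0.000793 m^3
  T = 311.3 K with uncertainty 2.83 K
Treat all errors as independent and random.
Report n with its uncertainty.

Products/powers → add relative errors in quadrature, weighted by exponent:
  (1·δP/P)² = (1×0.0866)² = 0.00750;  (1·δV/V)² = (1×0.0905)² = 0.00818;  (-1·δT/T)² = (-1×0.00909)² = 8.26e-05
δn/n = √(0.0158) = 0.126
n = 0.5396 mol, so δn = 0.126 × 0.5396 = 0.0678 mol.

0.5396 ± 0.0678 mol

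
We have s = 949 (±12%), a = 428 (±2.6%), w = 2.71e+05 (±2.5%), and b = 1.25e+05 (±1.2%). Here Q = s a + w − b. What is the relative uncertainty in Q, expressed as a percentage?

Let p = s·a = 4.06e+05. δp/p = √((1·δs/s)² + (1·δa/a)²) = √(0.0144 + 0.000676) = 0.123, so δp = 49900.
Q = p + w − b: δQ = √(δp² + δw² + δb²) = √(2.49e+09 + 4.59e+07 + 2.25e+06) = 50400
Q = 5.52e+05, so δQ/Q = 50400/5.52e+05 = 0.0912.

9.12%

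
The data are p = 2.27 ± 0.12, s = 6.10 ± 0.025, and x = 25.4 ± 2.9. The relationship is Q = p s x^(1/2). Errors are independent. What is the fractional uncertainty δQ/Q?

Products/powers → add relative errors in quadrature, weighted by exponent:
  (1·δp/p)² = (1×0.0529)² = 0.00279;  (1·δs/s)² = (1×0.00410)² = 1.68e-05;  (½·δx/x)² = (0.5×0.114)² = 0.00326
δQ/Q = √(0.00607) = 0.0779

0.0779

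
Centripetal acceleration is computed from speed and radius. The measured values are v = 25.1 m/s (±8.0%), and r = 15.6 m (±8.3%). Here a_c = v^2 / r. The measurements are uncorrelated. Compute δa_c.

Relative error in a monomial: (δa_c/a_c)² = Σ (nᵢ · δxᵢ/xᵢ)².
  (2·δv/v)² = (2×0.0800)² = 0.0256;  (-1·δr/r)² = (-1×0.0830)² = 0.00689
δa_c/a_c = √(0.0325) = 0.180
a_c = 40.4 m/s^2, so δa_c = 0.180 × 40.4 = 7.28 m/s^2.

7.28 m/s^2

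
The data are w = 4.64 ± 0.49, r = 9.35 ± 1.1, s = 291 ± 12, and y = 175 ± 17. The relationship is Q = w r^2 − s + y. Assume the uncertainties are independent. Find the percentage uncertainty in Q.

Let p = w·r^2 = 406. δp/p = √((1·δw/w)² + (2·δr/r)²) = √(0.0112 + 0.0554) = 0.258, so δp = 105.
Q = p − s + y: δQ = √(δp² + δs² + δy²) = √(10900 + 144 + 289) = 107
Q = 290, so δQ/Q = 107/290 = 0.368.

36.8%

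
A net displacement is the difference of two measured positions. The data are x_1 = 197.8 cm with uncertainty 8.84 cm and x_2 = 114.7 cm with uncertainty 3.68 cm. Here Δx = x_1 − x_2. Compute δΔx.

9.58 cm

Δx is a linear combination, so absolute uncertainties add in quadrature:
  (δx_1)² = 78.1;  (δx_2)² = 13.5
δΔx = √(91.7) = 9.58 cm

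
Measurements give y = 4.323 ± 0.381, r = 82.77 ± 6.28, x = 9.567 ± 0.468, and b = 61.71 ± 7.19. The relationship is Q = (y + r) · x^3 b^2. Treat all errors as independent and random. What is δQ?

8.27e+07

Let u = y + r = 87.09. δu = √(δy² + δr²) = √(0.145 + 39.4) = 6.29, so δu/u = 0.0722.
Q is then a monomial in u, x, b:
δQ/Q = √((δu/u)² + (3·δx/x)² + (2·δb/b)²) = √(0.00522 + 0.0215 + 0.0543) = 0.285
Q = 2.904e+08, so δQ = 0.285 × 2.904e+08 = 8.27e+07.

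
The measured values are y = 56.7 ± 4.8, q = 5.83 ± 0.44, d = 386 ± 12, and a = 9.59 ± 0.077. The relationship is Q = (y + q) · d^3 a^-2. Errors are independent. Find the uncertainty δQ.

4.77e+06

Let u = y + q = 62.5. δu = √(δy² + δq²) = √(23.0 + 0.194) = 4.82, so δu/u = 0.0771.
Q is then a monomial in u, d, a:
δQ/Q = √((δu/u)² + (3·δd/d)² + (-2·δa/a)²) = √(0.00594 + 0.00870 + 0.000258) = 0.122
Q = 3.91e+07, so δQ = 0.122 × 3.91e+07 = 4.77e+06.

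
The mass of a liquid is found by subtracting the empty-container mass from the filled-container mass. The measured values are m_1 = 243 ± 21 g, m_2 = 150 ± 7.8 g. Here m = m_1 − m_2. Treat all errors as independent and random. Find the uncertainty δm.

For a sum/difference, combine absolute errors in quadrature:
  (δm_1)² = 441;  (δm_2)² = 60.8
δm = √(502) = 22.4 g

22.4 g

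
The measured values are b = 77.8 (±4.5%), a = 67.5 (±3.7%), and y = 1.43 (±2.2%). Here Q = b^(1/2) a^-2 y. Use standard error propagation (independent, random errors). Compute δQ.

0.000223

Since Q is a product/quotient, work with relative uncertainties:
  (½·δb/b)² = (0.5×0.0450)² = 0.000506;  (-2·δa/a)² = (-2×0.0370)² = 0.00548;  (1·δy/y)² = (1×0.0220)² = 0.000484
δQ/Q = √(0.00647) = 0.0804
Q = 0.00277, so δQ = 0.0804 × 0.00277 = 0.000223.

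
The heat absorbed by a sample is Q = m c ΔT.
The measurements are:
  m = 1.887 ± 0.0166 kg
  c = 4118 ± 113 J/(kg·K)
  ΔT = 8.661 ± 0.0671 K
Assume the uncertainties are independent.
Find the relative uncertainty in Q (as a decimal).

Each factor contributes (exponent × relative error)² to (δQ/Q)²:
  (1·δm/m)² = (1×0.00880)² = 7.74e-05;  (1·δc/c)² = (1×0.0274)² = 0.000753;  (1·δΔT/ΔT)² = (1×0.00775)² = 6e-05
δQ/Q = √(0.000890) = 0.0298

0.0298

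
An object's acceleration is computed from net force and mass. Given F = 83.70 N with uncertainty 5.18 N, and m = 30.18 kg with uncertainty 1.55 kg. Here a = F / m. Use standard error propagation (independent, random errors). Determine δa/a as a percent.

Products/powers → add relative errors in quadrature, weighted by exponent:
  (1·δF/F)² = (1×0.0619)² = 0.00383;  (-1·δm/m)² = (-1×0.0514)² = 0.00264
δa/a = √(0.00647) = 0.0804

8.04%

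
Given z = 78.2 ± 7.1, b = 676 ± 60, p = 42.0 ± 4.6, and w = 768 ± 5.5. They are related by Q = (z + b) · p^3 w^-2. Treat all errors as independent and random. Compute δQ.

Let u = z + b = 754. δu = √(δz² + δb²) = √(50.4 + 3600) = 60.4, so δu/u = 0.0801.
Q is then a monomial in u, p, w:
δQ/Q = √((δu/u)² + (3·δp/p)² + (-2·δw/w)²) = √(0.00642 + 0.108 + 0.000205) = 0.338
Q = 94.7, so δQ = 0.338 × 94.7 = 32.1.

32.1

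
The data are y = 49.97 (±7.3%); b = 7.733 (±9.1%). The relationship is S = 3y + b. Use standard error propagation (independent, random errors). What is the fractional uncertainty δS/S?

Each term contributes (cᵢ δxᵢ)² to (δS)²:
  (3·δy)² = 120;  (δb)² = 0.495
δS = √(120) = 11.0
S = 157.6, so δS/S = 11.0/157.6 = 0.0696.

0.0696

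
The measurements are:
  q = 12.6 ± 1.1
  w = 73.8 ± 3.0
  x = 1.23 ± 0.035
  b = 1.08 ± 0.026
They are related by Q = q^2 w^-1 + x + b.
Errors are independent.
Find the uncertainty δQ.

Let p = q^2·w^-1 = 2.15. δp/p = √((2·δq/q)² + (-1·δw/w)²) = √(0.0305 + 0.00165) = 0.179, so δp = 0.386.
Q = p + x + b: δQ = √(δp² + δx² + δb²) = √(0.149 + 0.00123 + 0.000676) = 0.388

0.388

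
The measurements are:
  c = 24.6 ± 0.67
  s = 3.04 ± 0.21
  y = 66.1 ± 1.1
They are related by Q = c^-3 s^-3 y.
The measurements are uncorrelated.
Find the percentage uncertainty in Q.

Q is a product of powers, so relative uncertainties combine in quadrature:
  (-3·δc/c)² = (-3×0.0272)² = 0.00668;  (-3·δs/s)² = (-3×0.0691)² = 0.0429;  (1·δy/y)² = (1×0.0166)² = 0.000277
δQ/Q = √(0.0499) = 0.223

22.3%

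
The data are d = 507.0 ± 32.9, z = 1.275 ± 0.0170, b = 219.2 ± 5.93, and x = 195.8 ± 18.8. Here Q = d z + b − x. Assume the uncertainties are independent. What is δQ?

Let p = d·z = 646.4. δp/p = √((1·δd/d)² + (1·δz/z)²) = √(0.00421 + 0.000178) = 0.0662, so δp = 42.8.
Q = p + b − x: δQ = √(δp² + δb² + δx²) = √(1830 + 35.2 + 353) = 47.1

47.1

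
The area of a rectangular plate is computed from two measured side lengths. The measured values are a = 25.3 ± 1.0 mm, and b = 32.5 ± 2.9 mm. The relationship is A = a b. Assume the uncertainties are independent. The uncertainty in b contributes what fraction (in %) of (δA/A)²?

83.6%

(δA/A)² = (1·δa/a)² + (1·δb/b)²
  a term: (1×0.0395)² = 0.00156
  b term: (1×0.0892)² = 0.00796
Total = 0.00952. Share from b = 0.00796/0.00952 = 0.836.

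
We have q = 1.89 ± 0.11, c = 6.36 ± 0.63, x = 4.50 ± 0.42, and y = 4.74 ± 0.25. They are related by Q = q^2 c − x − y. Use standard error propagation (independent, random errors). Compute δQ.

Let p = q^2·c = 22.7. δp/p = √((2·δq/q)² + (1·δc/c)²) = √(0.0135 + 0.00981) = 0.153, so δp = 3.47.
Q = p − x − y: δQ = √(δp² + δx² + δy²) = √(12.1 + 0.176 + 0.0625) = 3.51

3.51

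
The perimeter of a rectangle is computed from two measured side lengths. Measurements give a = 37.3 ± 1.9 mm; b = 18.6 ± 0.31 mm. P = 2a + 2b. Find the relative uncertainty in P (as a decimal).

For a sum/difference, combine absolute errors in quadrature:
  (2·δa)² = 14.4;  (2·δb)² = 0.384
δP = √(14.8) = 3.85 mm
P = 112 mm, so δP/P = 3.85/112 = 0.0344.

0.0344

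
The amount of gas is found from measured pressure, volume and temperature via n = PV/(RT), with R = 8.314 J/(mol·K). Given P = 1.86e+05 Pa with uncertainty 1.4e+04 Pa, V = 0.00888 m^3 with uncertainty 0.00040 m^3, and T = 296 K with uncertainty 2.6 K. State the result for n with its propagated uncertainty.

n is a product of powers, so relative uncertainties combine in quadrature:
  (1·δP/P)² = (1×0.0753)² = 0.00567;  (1·δV/V)² = (1×0.0450)² = 0.00203;  (-1·δT/T)² = (-1×0.00878)² = 7.72e-05
δn/n = √(0.00777) = 0.0882
n = 0.671 mol, so δn = 0.0882 × 0.671 = 0.0592 mol.

0.671 ± 0.0592 mol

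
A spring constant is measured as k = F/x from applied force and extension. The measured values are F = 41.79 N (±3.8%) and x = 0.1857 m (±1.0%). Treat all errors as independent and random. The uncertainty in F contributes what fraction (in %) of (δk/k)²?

(δk/k)² = (1·δF/F)² + (-1·δx/x)²
  F term: (1×0.0380)² = 0.00144
  x term: (-1×0.0100)² = 0.000100
Total = 0.00154. Share from F = 0.00144/0.00154 = 0.935.

93.5%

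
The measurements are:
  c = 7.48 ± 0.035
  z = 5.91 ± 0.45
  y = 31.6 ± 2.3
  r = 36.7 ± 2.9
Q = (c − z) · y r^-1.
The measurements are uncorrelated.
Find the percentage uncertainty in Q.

Let u = c − z = 1.57. δu = √(δc² + δz²) = √(0.00123 + 0.203) = 0.451, so δu/u = 0.287.
Q is then a monomial in u, y, r:
δQ/Q = √((δu/u)² + (1·δy/y)² + (-1·δr/r)²) = √(0.0827 + 0.00530 + 0.00624) = 0.307

30.7%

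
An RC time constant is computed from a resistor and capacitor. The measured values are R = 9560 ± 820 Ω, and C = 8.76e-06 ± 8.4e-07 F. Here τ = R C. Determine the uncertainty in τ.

Products/powers → add relative errors in quadrature, weighted by exponent:
  (1·δR/R)² = (1×0.0858)² = 0.00736;  (1·δC/C)² = (1×0.0959)² = 0.00919
δτ/τ = √(0.0166) = 0.129
τ = 0.0837 s, so δτ = 0.129 × 0.0837 = 0.0108 s.

0.0108 s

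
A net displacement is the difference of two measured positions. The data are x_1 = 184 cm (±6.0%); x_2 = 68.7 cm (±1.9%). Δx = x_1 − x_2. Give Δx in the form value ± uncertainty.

115 ± 11.1 cm

Δx is a linear combination, so absolute uncertainties add in quadrature:
  (δx_1)² = 122;  (δx_2)² = 1.70
δΔx = √(124) = 11.1 cm
Δx = 115 cm.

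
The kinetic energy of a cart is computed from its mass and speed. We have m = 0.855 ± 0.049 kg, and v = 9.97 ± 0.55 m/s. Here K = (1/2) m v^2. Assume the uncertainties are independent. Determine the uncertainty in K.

5.28 J

For a monomial K ∝ m, v^2, fractional errors add in quadrature:
  (1·δm/m)² = (1×0.0573)² = 0.00328;  (2·δv/v)² = (2×0.0552)² = 0.0122
δK/K = √(0.0155) = 0.124
K = 42.5 J, so δK = 0.124 × 42.5 = 5.28 J.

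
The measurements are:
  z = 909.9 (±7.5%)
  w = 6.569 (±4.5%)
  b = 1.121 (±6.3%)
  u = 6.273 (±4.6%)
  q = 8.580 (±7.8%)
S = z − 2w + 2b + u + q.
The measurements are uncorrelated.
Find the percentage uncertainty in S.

7.47%

Sums and differences: (δS)² = Σ (cᵢ δxᵢ)².
  (δz)² = 4660;  (2·δw)² = 0.350;  (2·δb)² = 0.0200;  (δu)² = 0.0833;  (δq)² = 0.448
δS = √(4660) = 68.2
S = 913.9, so δS/S = 68.2/913.9 = 0.0747.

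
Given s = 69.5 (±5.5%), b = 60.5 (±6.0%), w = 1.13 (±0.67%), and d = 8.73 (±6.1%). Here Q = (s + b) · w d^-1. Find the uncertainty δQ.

1.24

Let u = s + b = 130. δu = √(δs² + δb²) = √(14.6 + 13.2) = 5.27, so δu/u = 0.0405.
Q is then a monomial in u, w, d:
δQ/Q = √((δu/u)² + (1·δw/w)² + (-1·δd/d)²) = √(0.00164 + 4.49e-05 + 0.00372) = 0.0736
Q = 16.8, so δQ = 0.0736 × 16.8 = 1.24.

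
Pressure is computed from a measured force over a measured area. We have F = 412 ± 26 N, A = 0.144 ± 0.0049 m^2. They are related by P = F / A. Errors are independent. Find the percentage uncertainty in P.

7.17%

Products/powers → add relative errors in quadrature, weighted by exponent:
  (1·δF/F)² = (1×0.0631)² = 0.00398;  (-1·δA/A)² = (-1×0.0340)² = 0.00116
δP/P = √(0.00514) = 0.0717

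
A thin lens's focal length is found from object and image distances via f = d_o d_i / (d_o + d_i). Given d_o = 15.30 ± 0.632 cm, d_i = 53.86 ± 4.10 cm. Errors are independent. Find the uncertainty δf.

∂f/∂d_o = (d_i/(d_o+d_i))² = 0.606;  ∂f/∂d_i = (d_o/(d_o+d_i))² = 0.0489
δf = √((∂f/∂d_o · δd_o)² + (∂f/∂d_i · δd_i)²) = √(0.147 + 0.0403) = 0.433 cm

0.433 cm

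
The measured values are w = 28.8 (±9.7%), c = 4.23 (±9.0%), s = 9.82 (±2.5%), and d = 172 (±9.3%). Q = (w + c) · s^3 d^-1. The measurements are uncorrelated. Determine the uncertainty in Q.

Let u = w + c = 33.0. δu = √(δw² + δc²) = √(7.80 + 0.145) = 2.82, so δu/u = 0.0854.
Q is then a monomial in u, s, d:
δQ/Q = √((δu/u)² + (3·δs/s)² + (-1·δd/d)²) = √(0.00729 + 0.00563 + 0.00865) = 0.147
Q = 182, so δQ = 0.147 × 182 = 26.7.

26.7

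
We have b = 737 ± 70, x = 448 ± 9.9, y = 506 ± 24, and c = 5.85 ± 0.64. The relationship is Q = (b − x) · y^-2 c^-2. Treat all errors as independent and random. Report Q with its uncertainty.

Let u = b − x = 289. δu = √(δb² + δx²) = √(4900 + 98.0) = 70.7, so δu/u = 0.245.
Q is then a monomial in u, y, c:
δQ/Q = √((δu/u)² + (-2·δy/y)² + (-2·δc/c)²) = √(0.0598 + 0.00900 + 0.0479) = 0.342
Q = 3.3e-05, so δQ = 0.342 × 3.3e-05 = 1.13e-05.

(3.30 ± 1.13) × 10^-5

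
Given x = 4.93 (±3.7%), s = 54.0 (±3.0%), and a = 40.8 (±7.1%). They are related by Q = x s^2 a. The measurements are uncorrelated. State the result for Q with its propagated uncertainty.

(5.87 ± 0.587) × 10^5

For a monomial Q ∝ x, s^2, a, fractional errors add in quadrature:
  (1·δx/x)² = (1×0.0370)² = 0.00137;  (2·δs/s)² = (2×0.0300)² = 0.00360;  (1·δa/a)² = (1×0.0710)² = 0.00504
δQ/Q = √(0.0100) = 0.100
Q = 5.87e+05, so δQ = 0.100 × 5.87e+05 = 58700.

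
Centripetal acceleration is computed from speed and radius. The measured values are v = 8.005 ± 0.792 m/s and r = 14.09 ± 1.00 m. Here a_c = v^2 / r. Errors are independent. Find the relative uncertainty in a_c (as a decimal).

Relative error in a monomial: (δa_c/a_c)² = Σ (nᵢ · δxᵢ/xᵢ)².
  (2·δv/v)² = (2×0.0989)² = 0.0392;  (-1·δr/r)² = (-1×0.0710)² = 0.00504
δa_c/a_c = √(0.0442) = 0.210

0.210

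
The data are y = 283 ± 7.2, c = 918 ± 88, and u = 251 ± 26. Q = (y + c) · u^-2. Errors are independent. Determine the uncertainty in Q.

Let w = y + c = 1200. δw = √(δy² + δc²) = √(51.8 + 7740) = 88.3, so δw/w = 0.0735.
Q is then a monomial in w, u:
δQ/Q = √((δw/w)² + (-2·δu/u)²) = √(0.00540 + 0.0429) = 0.220
Q = 0.0191, so δQ = 0.220 × 0.0191 = 0.00419.

0.00419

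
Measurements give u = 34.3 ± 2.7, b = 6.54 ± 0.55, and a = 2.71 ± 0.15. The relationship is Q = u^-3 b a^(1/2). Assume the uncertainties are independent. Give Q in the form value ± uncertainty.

(2.67 ± 0.673) × 10^-4

Relative error in a monomial: (δQ/Q)² = Σ (nᵢ · δxᵢ/xᵢ)².
  (-3·δu/u)² = (-3×0.0787)² = 0.0558;  (1·δb/b)² = (1×0.0841)² = 0.00707;  (½·δa/a)² = (0.5×0.0554)² = 0.000766
δQ/Q = √(0.0636) = 0.252
Q = 0.000267, so δQ = 0.252 × 0.000267 = 6.73e-05.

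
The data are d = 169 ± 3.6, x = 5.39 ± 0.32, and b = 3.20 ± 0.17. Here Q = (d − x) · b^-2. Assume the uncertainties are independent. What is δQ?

Let u = d − x = 164. δu = √(δd² + δx²) = √(13.0 + 0.102) = 3.61, so δu/u = 0.0221.
Q is then a monomial in u, b:
δQ/Q = √((δu/u)² + (-2·δb/b)²) = √(0.000488 + 0.0113) = 0.109
Q = 16.0, so δQ = 0.109 × 16.0 = 1.73.

1.73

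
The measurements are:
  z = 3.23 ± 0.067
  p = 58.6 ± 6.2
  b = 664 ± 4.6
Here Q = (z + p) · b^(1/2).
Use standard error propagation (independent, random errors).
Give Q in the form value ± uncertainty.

1590 ± 160

Let u = z + p = 61.8. δu = √(δz² + δp²) = √(0.00449 + 38.4) = 6.20, so δu/u = 0.100.
Q is then a monomial in u, b:
δQ/Q = √((δu/u)² + (½·δb/b)²) = √(0.0101 + 1.2e-05) = 0.100
Q = 1590, so δQ = 0.100 × 1590 = 160.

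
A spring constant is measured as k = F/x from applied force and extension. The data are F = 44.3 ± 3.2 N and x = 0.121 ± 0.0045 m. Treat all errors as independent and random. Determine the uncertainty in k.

Relative error in a monomial: (δk/k)² = Σ (nᵢ · δxᵢ/xᵢ)².
  (1·δF/F)² = (1×0.0722)² = 0.00522;  (-1·δx/x)² = (-1×0.0372)² = 0.00138
δk/k = √(0.00660) = 0.0812
k = 366 N/m, so δk = 0.0812 × 366 = 29.7 N/m.

29.7 N/m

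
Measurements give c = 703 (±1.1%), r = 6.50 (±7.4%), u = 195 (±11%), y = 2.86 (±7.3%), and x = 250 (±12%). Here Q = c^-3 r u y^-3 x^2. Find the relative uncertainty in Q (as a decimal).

Products/powers → add relative errors in quadrature, weighted by exponent:
  (-3·δc/c)² = (-3×0.0110)² = 0.00109;  (1·δr/r)² = (1×0.0740)² = 0.00548;  (1·δu/u)² = (1×0.110)² = 0.0121;  (-3·δy/y)² = (-3×0.0730)² = 0.0480;  (2·δx/x)² = (2×0.120)² = 0.0576
δQ/Q = √(0.124) = 0.352

0.352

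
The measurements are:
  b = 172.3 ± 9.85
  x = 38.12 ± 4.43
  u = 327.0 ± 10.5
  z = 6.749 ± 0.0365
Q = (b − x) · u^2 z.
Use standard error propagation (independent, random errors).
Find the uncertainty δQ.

9.98e+06

Let w = b − x = 134.2. δw = √(δb² + δx²) = √(97.0 + 19.6) = 10.8, so δw/w = 0.0805.
Q is then a monomial in w, u, z:
δQ/Q = √((δw/w)² + (2·δu/u)² + (1·δz/z)²) = √(0.00648 + 0.00412 + 2.92e-05) = 0.103
Q = 9.683e+07, so δQ = 0.103 × 9.683e+07 = 9.98e+06.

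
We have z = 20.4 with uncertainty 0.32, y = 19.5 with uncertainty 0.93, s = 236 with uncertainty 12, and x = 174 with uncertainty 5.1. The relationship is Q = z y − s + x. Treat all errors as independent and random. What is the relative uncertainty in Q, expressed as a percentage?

7.10%

Let p = z·y = 398. δp/p = √((1·δz/z)² + (1·δy/y)²) = √(0.000246 + 0.00227) = 0.0502, so δp = 20.0.
Q = p − s + x: δQ = √(δp² + δs² + δx²) = √(399 + 144 + 26.0) = 23.9
Q = 336, so δQ/Q = 23.9/336 = 0.0710.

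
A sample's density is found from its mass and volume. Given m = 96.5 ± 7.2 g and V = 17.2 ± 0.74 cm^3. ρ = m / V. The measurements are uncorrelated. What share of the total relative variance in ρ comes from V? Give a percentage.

25.0%

(δρ/ρ)² = (1·δm/m)² + (-1·δV/V)²
  m term: (1×0.0746)² = 0.00557
  V term: (-1×0.0430)² = 0.00185
Total = 0.00742. Share from V = 0.00185/0.00742 = 0.250.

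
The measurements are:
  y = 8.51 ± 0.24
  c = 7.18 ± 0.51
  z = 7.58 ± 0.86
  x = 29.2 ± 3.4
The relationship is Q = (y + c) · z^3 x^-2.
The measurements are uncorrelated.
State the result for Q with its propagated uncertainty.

Let u = y + c = 15.7. δu = √(δy² + δc²) = √(0.0576 + 0.260) = 0.564, so δu/u = 0.0359.
Q is then a monomial in u, z, x:
δQ/Q = √((δu/u)² + (3·δz/z)² + (-2·δx/x)²) = √(0.00129 + 0.116 + 0.0542) = 0.414
Q = 8.01, so δQ = 0.414 × 8.01 = 3.32.

8.01 ± 3.32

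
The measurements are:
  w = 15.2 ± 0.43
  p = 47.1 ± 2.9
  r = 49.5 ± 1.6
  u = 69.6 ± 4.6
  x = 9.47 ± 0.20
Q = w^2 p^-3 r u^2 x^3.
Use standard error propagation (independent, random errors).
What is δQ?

1.1e+05

Since Q is a product/quotient, work with relative uncertainties:
  (2·δw/w)² = (2×0.0283)² = 0.00320;  (-3·δp/p)² = (-3×0.0616)² = 0.0341;  (1·δr/r)² = (1×0.0323)² = 0.00104;  (2·δu/u)² = (2×0.0661)² = 0.0175;  (3·δx/x)² = (3×0.0211)² = 0.00401
δQ/Q = √(0.0599) = 0.245
Q = 4.5e+05, so δQ = 0.245 × 4.5e+05 = 1.1e+05.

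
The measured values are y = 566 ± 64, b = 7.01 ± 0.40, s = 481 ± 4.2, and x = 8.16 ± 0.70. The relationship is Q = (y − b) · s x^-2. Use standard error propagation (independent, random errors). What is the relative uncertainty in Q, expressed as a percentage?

20.6%

Let u = y − b = 559. δu = √(δy² + δb²) = √(4100 + 0.160) = 64.0, so δu/u = 0.114.
Q is then a monomial in u, s, x:
δQ/Q = √((δu/u)² + (1·δs/s)² + (-2·δx/x)²) = √(0.0131 + 7.62e-05 + 0.0294) = 0.206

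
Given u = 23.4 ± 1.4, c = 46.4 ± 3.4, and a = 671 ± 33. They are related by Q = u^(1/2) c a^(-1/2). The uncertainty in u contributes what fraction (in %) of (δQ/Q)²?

(δQ/Q)² = (½·δu/u)² + (1·δc/c)² + (−½·δa/a)²
  u term: (0.5×0.0598)² = 0.000895
  c term: (1×0.0733)² = 0.00537
  a term: (-0.5×0.0492)² = 0.000605
Total = 0.00687. Share from u = 0.000895/0.00687 = 0.130.

13.0%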